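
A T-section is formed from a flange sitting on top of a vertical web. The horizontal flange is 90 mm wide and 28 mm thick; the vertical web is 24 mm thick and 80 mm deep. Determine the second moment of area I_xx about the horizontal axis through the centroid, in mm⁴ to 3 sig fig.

Split into non-overlapping primitives; take the origin at the lower-left of the bounding box.
Flange: 90 × 28, A = 2 520 mm², y = 94 mm, Ī = 164 640 mm⁴.
Web: 24 × 80, A = 1 920 mm², y = 40 mm, Ī = 1 024 000 mm⁴.
Centroid: ȳ = ΣA·y / ΣA = 70.649 mm.
Transfer each piece to the horizontal axis through the centroid using Ī + A·d² with d = y − 70.649:
  flange: d = 23.351 mm → contributes +1 538 760 mm⁴
  web: d = -30.649 mm → contributes +2 827 532 mm⁴
Total I = 4 366 292 mm⁴.

I_xx ≈ 4.37 × 10⁶ mm⁴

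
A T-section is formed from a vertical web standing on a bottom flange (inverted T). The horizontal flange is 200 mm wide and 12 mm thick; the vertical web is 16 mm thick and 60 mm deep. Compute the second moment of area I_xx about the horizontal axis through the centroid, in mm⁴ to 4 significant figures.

I_xx ≈ 1.205 × 10⁶ mm⁴

Split into non-overlapping primitives; take the origin at the lower-left of the bounding box.
Flange: 200 × 12, A = 2 400 mm², y = 6 mm, Ī = 28 800 mm⁴.
Web: 16 × 60, A = 960 mm², y = 42 mm, Ī = 288 000 mm⁴.
Centroid: ȳ = ΣA·y / ΣA = 16.2857 mm.
Transfer each piece to the horizontal axis through the centroid using Ī + A·d² with d = y − 16.2857:
  flange: d = -10.2857 mm → contributes +282 710 mm⁴
  web: d = 25.7143 mm → contributes +922 776 mm⁴
Total I = 1 205 486 mm⁴.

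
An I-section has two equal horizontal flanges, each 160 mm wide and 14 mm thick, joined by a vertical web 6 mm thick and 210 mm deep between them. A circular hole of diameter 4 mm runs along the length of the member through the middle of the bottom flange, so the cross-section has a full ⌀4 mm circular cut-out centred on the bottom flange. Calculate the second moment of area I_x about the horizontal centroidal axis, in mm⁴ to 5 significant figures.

I_x ≈ 6.0743 × 10⁷ mm⁴

Break the section into simple shapes (no overlaps), measuring from the bottom-left corner of the bounding box.
Bottom flange: 160 × 14, A = 2 240 mm², y = 7 mm, Ī = 36586.67 mm⁴.
Web: 6 × 210, A = 1 260 mm², y = 119 mm, Ī = 4 630 500 mm⁴.
Top flange: 160 × 14, A = 2 240 mm², y = 231 mm, Ī = 36586.67 mm⁴.
Hole (subtracted): ⌀4, A = 12.56637 mm², y = 7 mm, Ī = 12.56637 mm⁴.
Centroid: ȳ = ΣA·y / ΣA = 119.2457 mm.
Transfer each piece to the horizontal centroidal axis using Ī + A·d² with d = y − 119.2457:
  bottom flange: d = -112.2457 mm → contributes +28 258 582 mm⁴
  web: d = -0.2457355 mm → contributes +4 630 576 mm⁴
  top flange: d = 111.7543 mm → contributes +28 011 982 mm⁴
  hole: d = -112.2457 mm → contributes −158337.6 mm⁴
Total I = 60 742 802 mm⁴.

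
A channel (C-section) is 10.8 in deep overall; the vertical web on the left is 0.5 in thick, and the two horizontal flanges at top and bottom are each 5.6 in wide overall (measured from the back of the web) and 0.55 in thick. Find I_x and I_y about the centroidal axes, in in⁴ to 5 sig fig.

I_x ≈ 199.98 in⁴, I_y ≈ 33.844 in⁴

Split into non-overlapping primitives; take the origin at the lower-left of the bounding box.
Web: 0.5 × 10.8, A = 5.4 in², y = 5.4 in, Ī = 52.488 in⁴.
Top flange (beyond web): 5.1 × 0.55, A = 2.805 in², y = 10.525 in, Ī = 0.07070938 in⁴.
Bottom flange (beyond web): 5.1 × 0.55, A = 2.805 in², y = 0.275 in, Ī = 0.07070938 in⁴.
By symmetry the centroid is at mid-height, ȳ = 5.4 in.
Transfer each piece to the centroidal x-axis using Ī + A·d² with d = y − 5.4:
  web: d = 0 in → contributes +52.488 in⁴
  top flange (beyond web): d = 5.125 in → contributes +73.74579 in⁴
  bottom flange (beyond web): d = -5.125 in → contributes +73.74579 in⁴
Total I = 199.9796 in⁴.
For the y-axis: x̄ = 1.676703 in.
Repeating about the centroidal y-axis gives I_y = 33.84392 in⁴.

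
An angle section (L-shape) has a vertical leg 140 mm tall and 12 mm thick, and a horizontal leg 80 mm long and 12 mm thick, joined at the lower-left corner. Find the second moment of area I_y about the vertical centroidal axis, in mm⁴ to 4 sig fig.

Break the section into simple shapes (no overlaps), measuring from the bottom-left corner of the bounding box.
Vertical leg: 12 × 140, A = 1 680 mm², x = 6 mm, Ī = 20 160 mm⁴.
Horizontal leg (remainder): 68 × 12, A = 816 mm², x = 46 mm, Ī = 314 432 mm⁴.
Centroid: x̄ = ΣA·x / ΣA = 19.0769 mm.
Transfer each piece to the vertical centroidal axis using Ī + A·d² with d = x − 19.0769:
  vertical leg: d = -13.0769 mm → contributes +307 450 mm⁴
  horizontal leg (remainder): d = 26.9231 mm → contributes +905 911 mm⁴
Total I = 1 213 361 mm⁴.

I_y ≈ 1.213 × 10⁶ mm⁴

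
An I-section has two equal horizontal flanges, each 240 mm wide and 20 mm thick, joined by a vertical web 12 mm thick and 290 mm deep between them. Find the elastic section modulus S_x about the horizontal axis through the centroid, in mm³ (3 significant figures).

Treat the section as a set of non-overlapping primitives; coordinates are from the bounding-box lower-left.
Bottom flange: 240 × 20, A = 4 800 mm², y = 10 mm, Ī = 160 000 mm⁴.
Web: 12 × 290, A = 3 480 mm², y = 165 mm, Ī = 24 389 000 mm⁴.
Top flange: 240 × 20, A = 4 800 mm², y = 320 mm, Ī = 160 000 mm⁴.
By symmetry the centroid is at mid-height, ȳ = 165 mm.
Transfer each piece to the horizontal axis through the centroid using Ī + A·d² with d = y − 165:
  bottom flange: d = -155 mm → contributes +115 480 000 mm⁴
  web: d = 0 mm → contributes +24 389 000 mm⁴
  top flange: d = 155 mm → contributes +115 480 000 mm⁴
Total I = 255 349 000 mm⁴.
Extreme fibre distance c = 165 mm; S = I/c = 1 547 570 mm³.

S_x ≈ 1.55 × 10⁶ mm³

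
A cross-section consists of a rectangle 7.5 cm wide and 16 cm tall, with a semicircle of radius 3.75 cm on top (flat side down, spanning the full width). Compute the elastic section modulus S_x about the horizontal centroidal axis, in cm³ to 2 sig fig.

Decompose the section into non-overlapping parts with the origin at the bottom-left of its bounding rectangle.
Rectangular body: 7.5 × 16, A = 120 cm², y = 8 cm, Ī = 2 560 cm⁴.
Semicircular cap: semicircle r = 3.75, A = 22.09 cm², y = 17.59 cm, Ī = 21.7 cm⁴.
Centroid: ȳ = ΣA·y / ΣA = 9.491 cm.
Transfer each piece to the horizontal centroidal axis using Ī + A·d² with d = y − 9.491:
  rectangular body: d = -1.491 cm → contributes +2 827 cm⁴
  semicircular cap: d = 8.1 cm → contributes +1 471 cm⁴
Total I = 4 298 cm⁴.
Extreme fibre distance c = 10.26 cm; S = I/c = 418.9 cm³.

S_x ≈ 420 cm³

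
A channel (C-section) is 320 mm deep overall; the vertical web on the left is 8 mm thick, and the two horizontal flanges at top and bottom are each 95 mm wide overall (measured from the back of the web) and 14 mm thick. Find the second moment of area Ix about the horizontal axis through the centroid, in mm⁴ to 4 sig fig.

Break the section into simple shapes (no overlaps), measuring from the bottom-left corner of the bounding box.
Web: 8 × 320, A = 2 560 mm², y = 160 mm, Ī = 21 845 333 mm⁴.
Top flange (beyond web): 87 × 14, A = 1 218 mm², y = 313 mm, Ī = 19 894 mm⁴.
Bottom flange (beyond web): 87 × 14, A = 1 218 mm², y = 7 mm, Ī = 19 894 mm⁴.
By symmetry the centroid is at mid-height, ȳ = 160 mm.
Transfer each piece to the horizontal axis through the centroid using Ī + A·d² with d = y − 160:
  web: d = 0 mm → contributes +21 845 333 mm⁴
  top flange (beyond web): d = 153 mm → contributes +28 532 056 mm⁴
  bottom flange (beyond web): d = -153 mm → contributes +28 532 056 mm⁴
Total I = 78 909 445 mm⁴.

Ix ≈ 7.891 × 10⁷ mm⁴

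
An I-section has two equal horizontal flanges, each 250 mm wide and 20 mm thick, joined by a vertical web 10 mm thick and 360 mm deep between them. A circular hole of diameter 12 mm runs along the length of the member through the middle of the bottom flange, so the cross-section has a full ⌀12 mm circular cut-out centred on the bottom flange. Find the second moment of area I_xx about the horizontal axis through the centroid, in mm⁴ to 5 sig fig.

I_xx ≈ 3.9610 × 10⁸ mm⁴

Treat the section as a set of non-overlapping primitives; coordinates are from the bounding-box lower-left.
Bottom flange: 250 × 20, A = 5 000 mm², y = 10 mm, Ī = 166666.7 mm⁴.
Web: 10 × 360, A = 3 600 mm², y = 200 mm, Ī = 38 880 000 mm⁴.
Top flange: 250 × 20, A = 5 000 mm², y = 390 mm, Ī = 166666.7 mm⁴.
Hole (subtracted): ⌀12, A = 113.0973 mm², y = 10 mm, Ī = 1017.876 mm⁴.
Centroid: ȳ = ΣA·y / ΣA = 201.5933 mm.
Transfer each piece to the horizontal axis through the centroid using Ī + A·d² with d = y − 201.5933:
  bottom flange: d = -191.5933 mm → contributes +183 706 603 mm⁴
  web: d = -1.593286 mm → contributes +38 889 139 mm⁴
  top flange: d = 188.4067 mm → contributes +177 652 116 mm⁴
  hole: d = -191.5933 mm → contributes −4 152 593 mm⁴
Total I = 396 095 264 mm⁴.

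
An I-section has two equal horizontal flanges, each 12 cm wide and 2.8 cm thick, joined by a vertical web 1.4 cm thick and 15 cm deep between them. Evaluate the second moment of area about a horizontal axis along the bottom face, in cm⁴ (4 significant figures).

I_base ≈ 1.512 × 10⁴ cm⁴

Break the section into simple shapes (no overlaps), measuring from the bottom-left corner of the bounding box.
Bottom flange: 12 × 2.8, A = 33.6 cm², y = 1.4 cm, Ī = 21.952 cm⁴.
Web: 1.4 × 15, A = 21 cm², y = 10.3 cm, Ī = 393.75 cm⁴.
Top flange: 12 × 2.8, A = 33.6 cm², y = 19.2 cm, Ī = 21.952 cm⁴.
Transfer each piece to the bottom edge using Ī + A·d² with d = y − 0:
  bottom flange: d = 1.4 cm → contributes +87.808 cm⁴
  web: d = 10.3 cm → contributes +2621.64 cm⁴
  top flange: d = 19.2 cm → contributes +12408.3 cm⁴
Total I = 15117.7 cm⁴.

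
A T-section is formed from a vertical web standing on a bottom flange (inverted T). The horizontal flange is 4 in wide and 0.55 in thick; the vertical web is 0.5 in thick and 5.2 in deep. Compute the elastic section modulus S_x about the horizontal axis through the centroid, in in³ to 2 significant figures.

S_x ≈ 4.0 in³

Decompose the section into non-overlapping parts with the origin at the bottom-left of its bounding rectangle.
Flange: 4 × 0.55, A = 2.2 in², y = 0.275 in, Ī = 0.05546 in⁴.
Web: 0.5 × 5.2, A = 2.6 in², y = 3.15 in, Ī = 5.859 in⁴.
Centroid: ȳ = ΣA·y / ΣA = 1.832 in.
Transfer each piece to the horizontal axis through the centroid using Ī + A·d² with d = y − 1.832:
  flange: d = -1.557 in → contributes +5.391 in⁴
  web: d = 1.318 in → contributes +10.37 in⁴
Total I = 15.76 in⁴.
Extreme fibre distance c = 3.918 in; S = I/c = 4.024 in³.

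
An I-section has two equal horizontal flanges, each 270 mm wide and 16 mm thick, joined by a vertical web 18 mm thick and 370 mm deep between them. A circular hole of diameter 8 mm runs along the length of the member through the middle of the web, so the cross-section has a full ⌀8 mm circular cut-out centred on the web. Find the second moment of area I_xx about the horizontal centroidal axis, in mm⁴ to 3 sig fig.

I_xx ≈ 3.98 × 10⁸ mm⁴

Treat the section as a set of non-overlapping primitives; coordinates are from the bounding-box lower-left.
Bottom flange: 270 × 16, A = 4 320 mm², y = 8 mm, Ī = 92 160 mm⁴.
Web: 18 × 370, A = 6 660 mm², y = 201 mm, Ī = 75 979 500 mm⁴.
Top flange: 270 × 16, A = 4 320 mm², y = 394 mm, Ī = 92 160 mm⁴.
Hole (subtracted): ⌀8, A = 50.265 mm², y = 201 mm, Ī = 201.06 mm⁴.
By symmetry the centroid is at mid-height, ȳ = 201 mm.
Transfer each piece to the horizontal centroidal axis using Ī + A·d² with d = y − 201:
  bottom flange: d = -193 mm → contributes +161 007 840 mm⁴
  web: d = 0 mm → contributes +75 979 500 mm⁴
  top flange: d = 193 mm → contributes +161 007 840 mm⁴
  hole: d = 0 mm → contributes −201.06 mm⁴
Total I = 397 994 979 mm⁴.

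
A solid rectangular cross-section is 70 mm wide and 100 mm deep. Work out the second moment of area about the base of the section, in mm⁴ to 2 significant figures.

I_base ≈ 2.3 × 10⁷ mm⁴

The section: 70 × 100, A = 7 000 mm², y = 50 mm, Ī = 5 833 333 mm⁴.
Transfer it to the base of the section using Ī + A·d² with d = y − 0:
  the section: d = 50 mm → contributes +23 333 333 mm⁴
Total I = 23 333 333 mm⁴.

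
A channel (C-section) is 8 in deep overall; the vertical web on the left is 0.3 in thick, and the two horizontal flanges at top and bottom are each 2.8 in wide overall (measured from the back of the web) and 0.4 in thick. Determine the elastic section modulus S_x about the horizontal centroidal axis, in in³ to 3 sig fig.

Decompose the section into non-overlapping parts with the origin at the bottom-left of its bounding rectangle.
Web: 0.3 × 8, A = 2.4 in², y = 4 in, Ī = 12.8 in⁴.
Top flange (beyond web): 2.5 × 0.4, A = 1 in², y = 7.8 in, Ī = 0.013333 in⁴.
Bottom flange (beyond web): 2.5 × 0.4, A = 1 in², y = 0.2 in, Ī = 0.013333 in⁴.
By symmetry the centroid is at mid-height, ȳ = 4 in.
Transfer each piece to the horizontal centroidal axis using Ī + A·d² with d = y − 4:
  web: d = 0 in → contributes +12.8 in⁴
  top flange (beyond web): d = 3.8 in → contributes +14.453 in⁴
  bottom flange (beyond web): d = -3.8 in → contributes +14.453 in⁴
Total I = 41.707 in⁴.
Extreme fibre distance c = 4 in; S = I/c = 10.427 in³.

S_x ≈ 10.4 in³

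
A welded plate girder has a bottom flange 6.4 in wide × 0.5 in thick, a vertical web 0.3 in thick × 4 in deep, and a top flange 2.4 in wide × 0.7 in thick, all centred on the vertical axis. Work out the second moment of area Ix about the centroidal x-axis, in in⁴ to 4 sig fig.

Ix ≈ 25.47 in⁴

Decompose the section into non-overlapping parts with the origin at the bottom-left of its bounding rectangle.
Bottom plate: 6.4 × 0.5, A = 3.2 in², y = 0.25 in, Ī = 0.0666667 in⁴.
Web plate: 0.3 × 4, A = 1.2 in², y = 2.5 in, Ī = 1.6 in⁴.
Top plate: 2.4 × 0.7, A = 1.68 in², y = 4.85 in, Ī = 0.0686 in⁴.
Centroid: ȳ = ΣA·y / ΣA = 1.96513 in.
Transfer each piece to the centroidal x-axis using Ī + A·d² with d = y − 1.96513:
  bottom plate: d = -1.71513 in → contributes +9.48003 in⁴
  web plate: d = 0.534868 in → contributes +1.9433 in⁴
  top plate: d = 2.88487 in → contributes +14.0503 in⁴
Total I = 25.4737 in⁴.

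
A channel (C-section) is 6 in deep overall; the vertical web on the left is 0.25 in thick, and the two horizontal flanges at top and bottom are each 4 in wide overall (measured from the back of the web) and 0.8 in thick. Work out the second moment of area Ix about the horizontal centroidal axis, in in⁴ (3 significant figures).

Ix ≈ 45.4 in⁴

Split into non-overlapping primitives; take the origin at the lower-left of the bounding box.
Web: 0.25 × 6, A = 1.5 in², y = 3 in, Ī = 4.5 in⁴.
Top flange (beyond web): 3.75 × 0.8, A = 3 in², y = 5.6 in, Ī = 0.16 in⁴.
Bottom flange (beyond web): 3.75 × 0.8, A = 3 in², y = 0.4 in, Ī = 0.16 in⁴.
By symmetry the centroid is at mid-height, ȳ = 3 in.
Transfer each piece to the horizontal centroidal axis using Ī + A·d² with d = y − 3:
  web: d = 0 in → contributes +4.5 in⁴
  top flange (beyond web): d = 2.6 in → contributes +20.44 in⁴
  bottom flange (beyond web): d = -2.6 in → contributes +20.44 in⁴
Total I = 45.38 in⁴.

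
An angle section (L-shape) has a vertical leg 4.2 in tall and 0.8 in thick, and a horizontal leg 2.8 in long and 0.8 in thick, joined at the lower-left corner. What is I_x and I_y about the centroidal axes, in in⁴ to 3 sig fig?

I_x ≈ 8.16 in⁴, I_y ≈ 2.84 in⁴

Decompose the section into non-overlapping parts with the origin at the bottom-left of its bounding rectangle.
Vertical leg: 0.8 × 4.2, A = 3.36 in², y = 2.1 in, Ī = 4.9392 in⁴.
Horizontal leg (remainder): 2 × 0.8, A = 1.6 in², y = 0.4 in, Ī = 0.085333 in⁴.
Centroid: ȳ = ΣA·y / ΣA = 1.5516 in.
Transfer each piece to the centroidal x-axis using Ī + A·d² with d = y − 1.5516:
  vertical leg: d = 0.54839 in → contributes +5.9496 in⁴
  horizontal leg (remainder): d = -1.1516 in → contributes +2.2073 in⁴
Total I = 8.1569 in⁴.
For the y-axis: x̄ = 0.85161 in.
Repeating about the centroidal y-axis gives I_y = 2.8369 in⁴.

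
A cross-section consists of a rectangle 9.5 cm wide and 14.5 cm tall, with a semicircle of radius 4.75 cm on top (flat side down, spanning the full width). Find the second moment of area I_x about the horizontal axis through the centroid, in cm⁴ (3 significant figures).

I_x ≈ 4890 cm⁴

Treat the section as a set of non-overlapping primitives; coordinates are from the bounding-box lower-left.
Rectangular body: 9.5 × 14.5, A = 137.75 cm², y = 7.25 cm, Ī = 2413.5 cm⁴.
Semicircular cap: semicircle r = 4.75, A = 35.441 cm², y = 16.516 cm, Ī = 55.874 cm⁴.
Centroid: ȳ = ΣA·y / ΣA = 9.1461 cm.
Transfer each piece to the horizontal axis through the centroid using Ī + A·d² with d = y − 9.1461:
  rectangular body: d = -1.8961 cm → contributes +2908.8 cm⁴
  semicircular cap: d = 7.3698 cm → contributes +1980.8 cm⁴
Total I = 4889.6 cm⁴.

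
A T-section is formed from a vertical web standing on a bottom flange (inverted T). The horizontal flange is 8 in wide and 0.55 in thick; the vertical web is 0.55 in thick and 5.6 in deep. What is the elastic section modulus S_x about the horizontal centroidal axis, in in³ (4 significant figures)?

S_x ≈ 5.488 in³

Treat the section as a set of non-overlapping primitives; coordinates are from the bounding-box lower-left.
Flange: 8 × 0.55, A = 4.4 in², y = 0.275 in, Ī = 0.110917 in⁴.
Web: 0.55 × 5.6, A = 3.08 in², y = 3.35 in, Ī = 8.04907 in⁴.
Centroid: ȳ = ΣA·y / ΣA = 1.54118 in.
Transfer each piece to the horizontal centroidal axis using Ī + A·d² with d = y − 1.54118:
  flange: d = -1.26618 in → contributes +7.16501 in⁴
  web: d = 1.80882 in → contributes +18.1263 in⁴
Total I = 25.2914 in⁴.
Extreme fibre distance c = 4.60882 in; S = I/c = 5.48759 in³.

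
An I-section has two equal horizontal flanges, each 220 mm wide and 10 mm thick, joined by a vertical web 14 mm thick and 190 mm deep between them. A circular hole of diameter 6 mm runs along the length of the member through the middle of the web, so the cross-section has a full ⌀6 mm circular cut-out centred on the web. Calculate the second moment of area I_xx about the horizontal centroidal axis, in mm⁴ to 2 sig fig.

Treat the section as a set of non-overlapping primitives; coordinates are from the bounding-box lower-left.
Bottom flange: 220 × 10, A = 2 200 mm², y = 5 mm, Ī = 18 333 mm⁴.
Web: 14 × 190, A = 2 660 mm², y = 105 mm, Ī = 8 002 167 mm⁴.
Top flange: 220 × 10, A = 2 200 mm², y = 205 mm, Ī = 18 333 mm⁴.
Hole (subtracted): ⌀6, A = 28.27 mm², y = 105 mm, Ī = 63.62 mm⁴.
By symmetry the centroid is at mid-height, ȳ = 105 mm.
Transfer each piece to the horizontal centroidal axis using Ī + A·d² with d = y − 105:
  bottom flange: d = -100 mm → contributes +22 018 333 mm⁴
  web: d = 0 mm → contributes +8 002 167 mm⁴
  top flange: d = 100 mm → contributes +22 018 333 mm⁴
  hole: d = 0 mm → contributes −63.62 mm⁴
Total I = 52 038 770 mm⁴.

I_xx ≈ 5.2 × 10⁷ mm⁴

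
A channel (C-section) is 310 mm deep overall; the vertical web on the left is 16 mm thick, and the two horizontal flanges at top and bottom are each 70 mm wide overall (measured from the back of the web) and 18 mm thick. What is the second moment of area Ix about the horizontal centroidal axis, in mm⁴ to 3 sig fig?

Ix ≈ 8.12 × 10⁷ mm⁴

Split into non-overlapping primitives; take the origin at the lower-left of the bounding box.
Web: 16 × 310, A = 4 960 mm², y = 155 mm, Ī = 39 721 333 mm⁴.
Top flange (beyond web): 54 × 18, A = 972 mm², y = 301 mm, Ī = 26 244 mm⁴.
Bottom flange (beyond web): 54 × 18, A = 972 mm², y = 9 mm, Ī = 26 244 mm⁴.
By symmetry the centroid is at mid-height, ȳ = 155 mm.
Transfer each piece to the horizontal centroidal axis using Ī + A·d² with d = y − 155:
  web: d = 0 mm → contributes +39 721 333 mm⁴
  top flange (beyond web): d = 146 mm → contributes +20 745 396 mm⁴
  bottom flange (beyond web): d = -146 mm → contributes +20 745 396 mm⁴
Total I = 81 212 125 mm⁴.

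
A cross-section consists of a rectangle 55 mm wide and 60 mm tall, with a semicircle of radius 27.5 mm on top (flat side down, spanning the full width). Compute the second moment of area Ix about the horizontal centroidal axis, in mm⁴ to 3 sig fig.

Ix ≈ 2.57 × 10⁶ mm⁴

Break the section into simple shapes (no overlaps), measuring from the bottom-left corner of the bounding box.
Rectangular body: 55 × 60, A = 3 300 mm², y = 30 mm, Ī = 990 000 mm⁴.
Semicircular cap: semicircle r = 27.5, A = 1187.9 mm², y = 71.671 mm, Ī = 62 772 mm⁴.
Centroid: ȳ = ΣA·y / ΣA = 41.03 mm.
Transfer each piece to the horizontal centroidal axis using Ī + A·d² with d = y − 41.03:
  rectangular body: d = -11.03 mm → contributes +1 391 486 mm⁴
  semicircular cap: d = 30.641 mm → contributes +1 178 091 mm⁴
Total I = 2 569 577 mm⁴.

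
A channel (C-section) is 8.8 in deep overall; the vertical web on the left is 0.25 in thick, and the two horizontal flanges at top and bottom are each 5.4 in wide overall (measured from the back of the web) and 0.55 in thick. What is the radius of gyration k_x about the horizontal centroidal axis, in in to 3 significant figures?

k_x ≈ 3.75 in

Decompose the section into non-overlapping parts with the origin at the bottom-left of its bounding rectangle.
Web: 0.25 × 8.8, A = 2.2 in², y = 4.4 in, Ī = 14.197 in⁴.
Top flange (beyond web): 5.15 × 0.55, A = 2.8325 in², y = 8.525 in, Ī = 0.071403 in⁴.
Bottom flange (beyond web): 5.15 × 0.55, A = 2.8325 in², y = 0.275 in, Ī = 0.071403 in⁴.
By symmetry the centroid is at mid-height, ȳ = 4.4 in.
Transfer each piece to the horizontal centroidal axis using Ī + A·d² with d = y − 4.4:
  web: d = 0 in → contributes +14.197 in⁴
  top flange (beyond web): d = 4.125 in → contributes +48.268 in⁴
  bottom flange (beyond web): d = -4.125 in → contributes +48.268 in⁴
Total I = 110.73 in⁴.
Radius of gyration: k = √(I/A) = √(110.73 / 7.865) = 3.7522 in.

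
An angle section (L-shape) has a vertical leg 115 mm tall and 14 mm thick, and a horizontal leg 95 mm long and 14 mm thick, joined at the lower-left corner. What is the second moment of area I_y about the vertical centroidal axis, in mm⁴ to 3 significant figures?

I_y ≈ 2.15 × 10⁶ mm⁴

Treat the section as a set of non-overlapping primitives; coordinates are from the bounding-box lower-left.
Vertical leg: 14 × 115, A = 1 610 mm², x = 7 mm, Ī = 26 297 mm⁴.
Horizontal leg (remainder): 81 × 14, A = 1 134 mm², x = 54.5 mm, Ī = 620 015 mm⁴.
Centroid: x̄ = ΣA·x / ΣA = 26.63 mm.
Transfer each piece to the vertical centroidal axis using Ī + A·d² with d = x − 26.63:
  vertical leg: d = -19.63 mm → contributes +646 696 mm⁴
  horizontal leg (remainder): d = 27.87 mm → contributes +1 500 828 mm⁴
Total I = 2 147 523 mm⁴.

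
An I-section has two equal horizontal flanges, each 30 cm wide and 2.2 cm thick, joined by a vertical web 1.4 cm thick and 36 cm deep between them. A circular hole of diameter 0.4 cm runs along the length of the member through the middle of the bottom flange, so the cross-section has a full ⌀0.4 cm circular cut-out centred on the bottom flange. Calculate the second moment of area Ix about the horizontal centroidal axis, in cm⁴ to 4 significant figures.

Ix ≈ 5.361 × 10⁴ cm⁴

Decompose the section into non-overlapping parts with the origin at the bottom-left of its bounding rectangle.
Bottom flange: 30 × 2.2, A = 66 cm², y = 1.1 cm, Ī = 26.62 cm⁴.
Web: 1.4 × 36, A = 50.4 cm², y = 20.2 cm, Ī = 5443.2 cm⁴.
Top flange: 30 × 2.2, A = 66 cm², y = 39.3 cm, Ī = 26.62 cm⁴.
Hole (subtracted): ⌀0.4, A = 0.125664 cm², y = 1.1 cm, Ī = 0.00125664 cm⁴.
Centroid: ȳ = ΣA·y / ΣA = 20.2132 cm.
Transfer each piece to the horizontal centroidal axis using Ī + A·d² with d = y − 20.2132:
  bottom flange: d = -19.1132 cm → contributes +24137.3 cm⁴
  web: d = -0.0131679 cm → contributes +5443.21 cm⁴
  top flange: d = 19.0868 cm → contributes +24070.9 cm⁴
  hole: d = -19.1132 cm → contributes −45.9079 cm⁴
Total I = 53605.5 cm⁴.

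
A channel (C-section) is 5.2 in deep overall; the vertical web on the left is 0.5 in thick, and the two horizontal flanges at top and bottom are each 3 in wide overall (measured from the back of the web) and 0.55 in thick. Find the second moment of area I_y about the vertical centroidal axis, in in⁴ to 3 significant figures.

Split into non-overlapping primitives; take the origin at the lower-left of the bounding box.
Web: 0.5 × 5.2, A = 2.6 in², x = 0.25 in, Ī = 0.054167 in⁴.
Top flange (beyond web): 2.5 × 0.55, A = 1.375 in², x = 1.75 in, Ī = 0.71615 in⁴.
Bottom flange (beyond web): 2.5 × 0.55, A = 1.375 in², x = 1.75 in, Ī = 0.71615 in⁴.
Centroid: x̄ = ΣA·x / ΣA = 1.021 in.
Transfer each piece to the vertical centroidal axis using Ī + A·d² with d = x − 1.021:
  web: d = -0.77103 in → contributes +1.5998 in⁴
  top flange (beyond web): d = 0.72897 in → contributes +1.4468 in⁴
  bottom flange (beyond web): d = 0.72897 in → contributes +1.4468 in⁴
Total I = 4.4935 in⁴.

I_y ≈ 4.49 in⁴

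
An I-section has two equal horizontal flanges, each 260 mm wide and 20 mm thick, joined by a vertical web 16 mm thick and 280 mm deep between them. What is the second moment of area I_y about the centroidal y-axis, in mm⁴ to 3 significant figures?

Treat the section as a set of non-overlapping primitives; coordinates are from the bounding-box lower-left.
Bottom flange: 260 × 20, A = 5 200 mm², x = 130 mm, Ī = 29 293 333 mm⁴.
Web: 16 × 280, A = 4 480 mm², x = 130 mm, Ī = 95 573 mm⁴.
Top flange: 260 × 20, A = 5 200 mm², x = 130 mm, Ī = 29 293 333 mm⁴.
By symmetry the centroid is at mid-width, x̄ = 130 mm.
All pieces are centred on the centroidal y-axis, so I = ΣĪ = 58 682 240 mm⁴.

I_y ≈ 5.87 × 10⁷ mm⁴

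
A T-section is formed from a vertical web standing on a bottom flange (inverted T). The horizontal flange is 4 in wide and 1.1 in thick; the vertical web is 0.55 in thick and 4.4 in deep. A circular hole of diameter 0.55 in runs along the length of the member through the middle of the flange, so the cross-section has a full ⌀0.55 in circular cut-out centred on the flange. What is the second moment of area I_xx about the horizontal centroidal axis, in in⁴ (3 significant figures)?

I_xx ≈ 15.9 in⁴

Break the section into simple shapes (no overlaps), measuring from the bottom-left corner of the bounding box.
Flange: 4 × 1.1, A = 4.4 in², y = 0.55 in, Ī = 0.44367 in⁴.
Web: 0.55 × 4.4, A = 2.42 in², y = 3.3 in, Ī = 3.9043 in⁴.
Hole (subtracted): ⌀0.55, A = 0.23758 in², y = 0.55 in, Ī = 0.0044918 in⁴.
Centroid: ȳ = ΣA·y / ΣA = 1.561 in.
Transfer each piece to the horizontal centroidal axis using Ī + A·d² with d = y − 1.561:
  flange: d = -1.011 in → contributes +4.9412 in⁴
  web: d = 1.739 in → contributes +11.222 in⁴
  hole: d = -1.011 in → contributes −0.24734 in⁴
Total I = 15.916 in⁴.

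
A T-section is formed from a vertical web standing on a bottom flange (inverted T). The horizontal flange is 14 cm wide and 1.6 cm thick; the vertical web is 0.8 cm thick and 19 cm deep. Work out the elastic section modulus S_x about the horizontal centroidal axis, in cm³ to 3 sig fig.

S_x ≈ 91.0 cm³

Decompose the section into non-overlapping parts with the origin at the bottom-left of its bounding rectangle.
Flange: 14 × 1.6, A = 22.4 cm², y = 0.8 cm, Ī = 4.7787 cm⁴.
Web: 0.8 × 19, A = 15.2 cm², y = 11.1 cm, Ī = 457.27 cm⁴.
Centroid: ȳ = ΣA·y / ΣA = 4.9638 cm.
Transfer each piece to the horizontal centroidal axis using Ī + A·d² with d = y − 4.9638:
  flange: d = -4.1638 cm → contributes +393.14 cm⁴
  web: d = 6.1362 cm → contributes +1029.6 cm⁴
Total I = 1422.7 cm⁴.
Extreme fibre distance c = 15.636 cm; S = I/c = 90.989 cm³.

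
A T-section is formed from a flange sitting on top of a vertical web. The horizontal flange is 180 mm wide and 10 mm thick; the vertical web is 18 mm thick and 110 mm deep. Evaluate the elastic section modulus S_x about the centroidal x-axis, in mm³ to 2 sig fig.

Split into non-overlapping primitives; take the origin at the lower-left of the bounding box.
Flange: 180 × 10, A = 1 800 mm², y = 115 mm, Ī = 15 000 mm⁴.
Web: 18 × 110, A = 1 980 mm², y = 55 mm, Ī = 1 996 500 mm⁴.
Centroid: ȳ = ΣA·y / ΣA = 83.57 mm.
Transfer each piece to the centroidal x-axis using Ī + A·d² with d = y − 83.57:
  flange: d = 31.43 mm → contributes +1 792 959 mm⁴
  web: d = -28.57 mm → contributes +3 612 827 mm⁴
Total I = 5 405 786 mm⁴.
Extreme fibre distance c = 83.57 mm; S = I/c = 64 685 mm³.

S_x ≈ 6.5 × 10⁴ mm³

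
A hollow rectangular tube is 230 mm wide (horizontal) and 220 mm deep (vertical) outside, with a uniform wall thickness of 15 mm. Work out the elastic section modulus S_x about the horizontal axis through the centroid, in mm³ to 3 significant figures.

S_x ≈ 8.16 × 10⁵ mm³

Treat the section as a set of non-overlapping primitives; coordinates are from the bounding-box lower-left.
Outer rectangle: 230 × 220, A = 50 600 mm², y = 110 mm, Ī = 204 086 667 mm⁴.
Inner void (subtracted): 200 × 190, A = 38 000 mm², y = 110 mm, Ī = 114 316 667 mm⁴.
By symmetry the centroid is at mid-height, ȳ = 110 mm.
All pieces are centred on the horizontal axis through the centroid, so I = ΣĪ (holes subtracted) = 89 770 000 mm⁴.
Extreme fibre distance c = 110 mm; S = I/c = 816 091 mm³.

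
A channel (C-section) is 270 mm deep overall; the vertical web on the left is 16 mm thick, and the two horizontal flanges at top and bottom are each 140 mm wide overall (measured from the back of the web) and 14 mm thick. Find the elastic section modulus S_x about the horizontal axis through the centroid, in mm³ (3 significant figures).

S_x ≈ 6.16 × 10⁵ mm³

Split into non-overlapping primitives; take the origin at the lower-left of the bounding box.
Web: 16 × 270, A = 4 320 mm², y = 135 mm, Ī = 26 244 000 mm⁴.
Top flange (beyond web): 124 × 14, A = 1 736 mm², y = 263 mm, Ī = 28 355 mm⁴.
Bottom flange (beyond web): 124 × 14, A = 1 736 mm², y = 7 mm, Ī = 28 355 mm⁴.
By symmetry the centroid is at mid-height, ȳ = 135 mm.
Transfer each piece to the horizontal axis through the centroid using Ī + A·d² with d = y − 135:
  web: d = 0 mm → contributes +26 244 000 mm⁴
  top flange (beyond web): d = 128 mm → contributes +28 470 979 mm⁴
  bottom flange (beyond web): d = -128 mm → contributes +28 470 979 mm⁴
Total I = 83 185 957 mm⁴.
Extreme fibre distance c = 135 mm; S = I/c = 616 192 mm³.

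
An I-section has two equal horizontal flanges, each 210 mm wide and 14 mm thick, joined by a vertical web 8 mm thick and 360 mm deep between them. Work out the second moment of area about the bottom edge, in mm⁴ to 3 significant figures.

I_base ≈ 5.67 × 10⁸ mm⁴

Treat the section as a set of non-overlapping primitives; coordinates are from the bounding-box lower-left.
Bottom flange: 210 × 14, A = 2 940 mm², y = 7 mm, Ī = 48 020 mm⁴.
Web: 8 × 360, A = 2 880 mm², y = 194 mm, Ī = 31 104 000 mm⁴.
Top flange: 210 × 14, A = 2 940 mm², y = 381 mm, Ī = 48 020 mm⁴.
Transfer each piece to the base of the section using Ī + A·d² with d = y − 0:
  bottom flange: d = 7 mm → contributes +192 080 mm⁴
  web: d = 194 mm → contributes +139 495 680 mm⁴
  top flange: d = 381 mm → contributes +426 821 360 mm⁴
Total I = 566 509 120 mm⁴.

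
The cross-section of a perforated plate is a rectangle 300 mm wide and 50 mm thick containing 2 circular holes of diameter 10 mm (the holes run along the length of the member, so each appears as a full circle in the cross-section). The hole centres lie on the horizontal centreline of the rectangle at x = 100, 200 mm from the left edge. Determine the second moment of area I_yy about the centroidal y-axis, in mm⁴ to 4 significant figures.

Decompose the section into non-overlapping parts with the origin at the bottom-left of its bounding rectangle.
Plate: 300 × 50, A = 15 000 mm², x = 150 mm, Ī = 112 500 000 mm⁴.
Hole 1 (subtracted): ⌀10, A = 78.5398 mm², x = 100 mm, Ī = 490.874 mm⁴.
Hole 2 (subtracted): ⌀10, A = 78.5398 mm², x = 200 mm, Ī = 490.874 mm⁴.
By symmetry the centroid is at mid-width, x̄ = 150 mm.
Transfer each piece to the centroidal y-axis using Ī + A·d² with d = x − 150:
  plate: d = 0 mm → contributes +112 500 000 mm⁴
  hole 1: d = -50 mm → contributes −196 840 mm⁴
  hole 2: d = 50 mm → contributes −196 840 mm⁴
Total I = 112 106 319 mm⁴.

I_yy ≈ 1.121 × 10⁸ mm⁴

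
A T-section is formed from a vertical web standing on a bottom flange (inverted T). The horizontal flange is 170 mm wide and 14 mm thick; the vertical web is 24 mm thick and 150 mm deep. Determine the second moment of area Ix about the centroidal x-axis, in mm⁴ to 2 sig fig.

Ix ≈ 1.6 × 10⁷ mm⁴

Decompose the section into non-overlapping parts with the origin at the bottom-left of its bounding rectangle.
Flange: 170 × 14, A = 2 380 mm², y = 7 mm, Ī = 38 873 mm⁴.
Web: 24 × 150, A = 3 600 mm², y = 89 mm, Ī = 6 750 000 mm⁴.
Centroid: ȳ = ΣA·y / ΣA = 56.36 mm.
Transfer each piece to the centroidal x-axis using Ī + A·d² with d = y − 56.36:
  flange: d = -49.36 mm → contributes +5 838 597 mm⁴
  web: d = 32.64 mm → contributes +10 584 262 mm⁴
Total I = 16 422 859 mm⁴.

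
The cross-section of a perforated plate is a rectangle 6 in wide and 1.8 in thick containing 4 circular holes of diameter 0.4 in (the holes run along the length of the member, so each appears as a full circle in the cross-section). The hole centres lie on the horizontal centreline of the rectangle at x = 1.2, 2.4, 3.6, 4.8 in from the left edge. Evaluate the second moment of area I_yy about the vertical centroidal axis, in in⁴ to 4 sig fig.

I_yy ≈ 31.49 in⁴

Decompose the section into non-overlapping parts with the origin at the bottom-left of its bounding rectangle.
Plate: 6 × 1.8, A = 10.8 in², x = 3 in, Ī = 32.4 in⁴.
Hole 1 (subtracted): ⌀0.4, A = 0.125664 in², x = 1.2 in, Ī = 0.00125664 in⁴.
Hole 2 (subtracted): ⌀0.4, A = 0.125664 in², x = 2.4 in, Ī = 0.00125664 in⁴.
Hole 3 (subtracted): ⌀0.4, A = 0.125664 in², x = 3.6 in, Ī = 0.00125664 in⁴.
Hole 4 (subtracted): ⌀0.4, A = 0.125664 in², x = 4.8 in, Ī = 0.00125664 in⁴.
By symmetry the centroid is at mid-width, x̄ = 3 in.
Transfer each piece to the vertical centroidal axis using Ī + A·d² with d = x − 3:
  plate: d = 0 in → contributes +32.4 in⁴
  hole 1: d = -1.8 in → contributes −0.408407 in⁴
  hole 2: d = -0.6 in → contributes −0.0464956 in⁴
  hole 3: d = 0.6 in → contributes −0.0464956 in⁴
  hole 4: d = 1.8 in → contributes −0.408407 in⁴
Total I = 31.4902 in⁴.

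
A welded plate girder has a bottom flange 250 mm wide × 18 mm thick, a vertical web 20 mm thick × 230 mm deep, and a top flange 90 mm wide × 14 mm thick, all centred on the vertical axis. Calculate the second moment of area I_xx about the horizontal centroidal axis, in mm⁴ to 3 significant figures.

I_xx ≈ 9.26 × 10⁷ mm⁴

Break the section into simple shapes (no overlaps), measuring from the bottom-left corner of the bounding box.
Bottom plate: 250 × 18, A = 4 500 mm², y = 9 mm, Ī = 121 500 mm⁴.
Web plate: 20 × 230, A = 4 600 mm², y = 133 mm, Ī = 20 278 333 mm⁴.
Top plate: 90 × 14, A = 1 260 mm², y = 255 mm, Ī = 20 580 mm⁴.
Centroid: ȳ = ΣA·y / ΣA = 93.977 mm.
Transfer each piece to the horizontal centroidal axis using Ī + A·d² with d = y − 93.977:
  bottom plate: d = -84.977 mm → contributes +32 616 280 mm⁴
  web plate: d = 39.023 mm → contributes +27 283 248 mm⁴
  top plate: d = 161.02 mm → contributes +32 690 440 mm⁴
Total I = 92 589 968 mm⁴.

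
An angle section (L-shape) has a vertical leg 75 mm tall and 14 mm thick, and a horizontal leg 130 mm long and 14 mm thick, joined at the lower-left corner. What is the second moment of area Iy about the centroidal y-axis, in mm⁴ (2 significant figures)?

Break the section into simple shapes (no overlaps), measuring from the bottom-left corner of the bounding box.
Vertical leg: 14 × 75, A = 1 050 mm², x = 7 mm, Ī = 17 150 mm⁴.
Horizontal leg (remainder): 116 × 14, A = 1 624 mm², x = 72 mm, Ī = 1 821 045 mm⁴.
Centroid: x̄ = ΣA·x / ΣA = 46.48 mm.
Transfer each piece to the centroidal y-axis using Ī + A·d² with d = x − 46.48:
  vertical leg: d = -39.48 mm → contributes +1 653 459 mm⁴
  horizontal leg (remainder): d = 25.52 mm → contributes +2 879 004 mm⁴
Total I = 4 532 462 mm⁴.

Iy ≈ 4.5 × 10⁶ mm⁴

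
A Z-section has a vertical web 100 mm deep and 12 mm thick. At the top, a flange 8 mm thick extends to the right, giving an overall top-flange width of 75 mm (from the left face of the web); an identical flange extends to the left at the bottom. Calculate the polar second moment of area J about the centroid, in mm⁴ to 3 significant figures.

Break the section into simple shapes (no overlaps), measuring from the bottom-left corner of the bounding box.
Web: 12 × 100, A = 1 200 mm², y = 50 mm, Ī = 1 000 000 mm⁴.
Top flange (beyond web): 63 × 8, A = 504 mm², y = 96 mm, Ī = 2 688 mm⁴.
Bottom flange (beyond web): 63 × 8, A = 504 mm², y = 4 mm, Ī = 2 688 mm⁴.
Centroid: ȳ = ΣA·y / ΣA = 50 mm.
Transfer each piece to the centroidal x-axis using Ī + A·d² with d = y − 50:
  web: d = 0 mm → contributes +1 000 000 mm⁴
  top flange (beyond web): d = 46 mm → contributes +1 069 152 mm⁴
  bottom flange (beyond web): d = -46 mm → contributes +1 069 152 mm⁴
Total I = 3 138 304 mm⁴.
For the y-axis: x̄ = 69 mm.
Repeating about the centroidal y-axis gives I_y = 1 765 296 mm⁴.
Polar second moment: J = I_x + I_y = 4 903 600 mm⁴.

J ≈ 4.90 × 10⁶ mm⁴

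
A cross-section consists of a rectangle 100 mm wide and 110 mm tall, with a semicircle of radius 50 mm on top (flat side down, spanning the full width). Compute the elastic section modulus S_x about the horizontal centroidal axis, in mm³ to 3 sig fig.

Treat the section as a set of non-overlapping primitives; coordinates are from the bounding-box lower-left.
Rectangular body: 100 × 110, A = 11 000 mm², y = 55 mm, Ī = 11 091 667 mm⁴.
Semicircular cap: semicircle r = 50, A = 3 927 mm², y = 131.22 mm, Ī = 685 981 mm⁴.
Centroid: ȳ = ΣA·y / ΣA = 75.052 mm.
Transfer each piece to the horizontal centroidal axis using Ī + A·d² with d = y − 75.052:
  rectangular body: d = -20.052 mm → contributes +15 514 630 mm⁴
  semicircular cap: d = 56.169 mm → contributes +13 075 263 mm⁴
Total I = 28 589 892 mm⁴.
Extreme fibre distance c = 84.948 mm; S = I/c = 336 558 mm³.

S_x ≈ 3.37 × 10⁵ mm³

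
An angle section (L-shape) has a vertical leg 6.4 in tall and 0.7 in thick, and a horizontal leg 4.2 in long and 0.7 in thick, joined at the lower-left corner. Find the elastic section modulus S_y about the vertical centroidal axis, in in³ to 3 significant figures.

S_y ≈ 3.11 in³

Treat the section as a set of non-overlapping primitives; coordinates are from the bounding-box lower-left.
Vertical leg: 0.7 × 6.4, A = 4.48 in², x = 0.35 in, Ī = 0.18293 in⁴.
Horizontal leg (remainder): 3.5 × 0.7, A = 2.45 in², x = 2.45 in, Ī = 2.501 in⁴.
Centroid: x̄ = ΣA·x / ΣA = 1.0924 in.
Transfer each piece to the vertical centroidal axis using Ī + A·d² with d = x − 1.0924:
  vertical leg: d = -0.74242 in → contributes +2.6523 in⁴
  horizontal leg (remainder): d = 1.3576 in → contributes +7.0164 in⁴
Total I = 9.6687 in⁴.
Extreme fibre distance c = 3.1076 in; S = I/c = 3.1113 in³.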